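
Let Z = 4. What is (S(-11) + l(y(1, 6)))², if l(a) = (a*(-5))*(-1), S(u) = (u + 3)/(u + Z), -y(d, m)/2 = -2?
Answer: 21904/49 ≈ 447.02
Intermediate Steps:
y(d, m) = 4 (y(d, m) = -2*(-2) = 4)
S(u) = (3 + u)/(4 + u) (S(u) = (u + 3)/(u + 4) = (3 + u)/(4 + u))
l(a) = 5*a (l(a) = -5*a*(-1) = 5*a)
(S(-11) + l(y(1, 6)))² = ((3 - 11)/(4 - 11) + 5*4)² = (-8/(-7) + 20)² = (-⅐*(-8) + 20)² = (8/7 + 20)² = (148/7)² = 21904/49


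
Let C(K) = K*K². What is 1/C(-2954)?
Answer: -1/25776946664 ≈ -3.8794e-11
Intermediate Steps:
C(K) = K³
1/C(-2954) = 1/((-2954)³) = 1/(-25776946664) = -1/25776946664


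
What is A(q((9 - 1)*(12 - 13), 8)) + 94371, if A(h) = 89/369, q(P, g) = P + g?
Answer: 34822988/369 ≈ 94371.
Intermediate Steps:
A(h) = 89/369 (A(h) = 89*(1/369) = 89/369)
A(q((9 - 1)*(12 - 13), 8)) + 94371 = 89/369 + 94371 = 34822988/369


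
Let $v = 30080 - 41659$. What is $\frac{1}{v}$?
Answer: $- \frac{1}{11579} \approx -8.6363 \cdot 10^{-5}$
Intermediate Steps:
$v = -11579$ ($v = 30080 - 41659 = -11579$)
$\frac{1}{v} = \frac{1}{-11579} = - \frac{1}{11579}$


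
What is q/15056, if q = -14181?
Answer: -14181/15056 ≈ -0.94188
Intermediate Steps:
q/15056 = -14181/15056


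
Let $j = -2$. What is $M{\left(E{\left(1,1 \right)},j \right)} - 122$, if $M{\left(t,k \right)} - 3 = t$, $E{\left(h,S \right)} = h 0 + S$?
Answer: $-118$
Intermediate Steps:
$E{\left(h,S \right)} = S$ ($E{\left(h,S \right)} = 0 + S = S$)
$M{\left(t,k \right)} = 3 + t$
$M{\left(E{\left(1,1 \right)},j \right)} - 122 = \left(3 + 1\right) - 122 = 4 - 122 = -118$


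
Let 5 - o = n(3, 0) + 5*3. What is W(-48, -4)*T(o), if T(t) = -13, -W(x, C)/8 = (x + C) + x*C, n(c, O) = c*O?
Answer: 14560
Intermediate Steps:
n(c, O) = O*c
W(x, C) = -8*C - 8*x - 8*C*x (W(x, C) = -8*((x + C) + x*C) = -8*((C + x) + C*x) = -8*(C + x + C*x) = -8*C - 8*x - 8*C*x)
o = -10 (o = 5 - (0*3 + 5*3) = 5 - (0 + 15) = 5 - 1*15 = 5 - 15 = -10)
W(-48, -4)*T(o) = (-8*(-4) - 8*(-48) - 8*(-4)*(-48))*(-13) = (32 + 384 - 1536)*(-13) = -1120*(-13) = 14560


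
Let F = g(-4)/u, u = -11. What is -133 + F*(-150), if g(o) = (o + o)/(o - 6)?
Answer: -1343/11 ≈ -122.09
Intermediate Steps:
g(o) = 2*o/(-6 + o) (g(o) = (2*o)/(-6 + o) = 2*o/(-6 + o))
F = -4/55 (F = (2*(-4)/(-6 - 4))/(-11) = (2*(-4)/(-10))*(-1/11) = (2*(-4)*(-⅒))*(-1/11) = (⅘)*(-1/11) = -4/55 ≈ -0.072727)
-133 + F*(-150) = -133 - 4/55*(-150) = -133 + 120/11 = -1343/11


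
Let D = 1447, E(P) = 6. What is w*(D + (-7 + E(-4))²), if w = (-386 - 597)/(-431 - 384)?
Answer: 1423384/815 ≈ 1746.5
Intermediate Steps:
w = 983/815 (w = -983/(-815) = -983*(-1/815) = 983/815 ≈ 1.2061)
w*(D + (-7 + E(-4))²) = 983*(1447 + (-7 + 6)²)/815 = 983*(1447 + (-1)²)/815 = 983*(1447 + 1)/815 = (983/815)*1448 = 1423384/815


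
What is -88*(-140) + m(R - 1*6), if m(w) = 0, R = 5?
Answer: 12320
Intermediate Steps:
-88*(-140) + m(R - 1*6) = -88*(-140) + 0 = 12320 + 0 = 12320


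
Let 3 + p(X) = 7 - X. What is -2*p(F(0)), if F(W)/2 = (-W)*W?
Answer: -8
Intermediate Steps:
F(W) = -2*W² (F(W) = 2*((-W)*W) = 2*(-W²) = -2*W²)
p(X) = 4 - X (p(X) = -3 + (7 - X) = 4 - X)
-2*p(F(0)) = -2*(4 - (-2)*0²) = -2*(4 - (-2)*0) = -2*(4 - 1*0) = -2*(4 + 0) = -2*4 = -8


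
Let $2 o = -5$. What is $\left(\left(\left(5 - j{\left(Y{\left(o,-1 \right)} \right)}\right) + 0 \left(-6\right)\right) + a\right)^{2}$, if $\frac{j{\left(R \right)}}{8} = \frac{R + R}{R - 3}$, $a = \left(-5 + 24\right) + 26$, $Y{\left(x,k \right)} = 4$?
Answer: $196$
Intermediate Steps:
$o = - \frac{5}{2}$ ($o = \frac{1}{2} \left(-5\right) = - \frac{5}{2} \approx -2.5$)
$a = 45$ ($a = 19 + 26 = 45$)
$j{\left(R \right)} = \frac{16 R}{-3 + R}$ ($j{\left(R \right)} = 8 \frac{R + R}{R - 3} = 8 \frac{2 R}{-3 + R} = \frac{16 R}{-3 + R}$)
$\left(\left(\left(5 - j{\left(Y{\left(o,-1 \right)} \right)}\right) + 0 \left(-6\right)\right) + a\right)^{2} = \left(\left(\left(5 - 16 \cdot 4 \frac{1}{-3 + 4}\right) + 0 \left(-6\right)\right) + 45\right)^{2} = \left(\left(\left(5 - 16 \cdot 4 \cdot 1^{-1}\right) + 0\right) + 45\right)^{2} = \left(\left(\left(5 - 16 \cdot 4 \cdot 1\right) + 0\right) + 45\right)^{2} = \left(\left(\left(5 - 64\right) + 0\right) + 45\right)^{2} = \left(\left(-59 + 0\right) + 45\right)^{2} = \left(-59 + 45\right)^{2} = \left(-14\right)^{2} = 196$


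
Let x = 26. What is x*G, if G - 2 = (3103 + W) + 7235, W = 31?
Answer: 269646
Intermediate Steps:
G = 10371 (G = 2 + ((3103 + 31) + 7235) = 2 + (3134 + 7235) = 2 + 10369 = 10371)
x*G = 26*10371 = 269646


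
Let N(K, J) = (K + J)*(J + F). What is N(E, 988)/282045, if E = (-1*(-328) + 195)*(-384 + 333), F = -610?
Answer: -647262/18803 ≈ -34.423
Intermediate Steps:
E = -26673 (E = (328 + 195)*(-51) = 523*(-51) = -26673)
N(K, J) = (-610 + J)*(J + K) (N(K, J) = (K + J)*(J - 610) = (J + K)*(-610 + J) = (-610 + J)*(J + K))
N(E, 988)/282045 = (988**2 - 610*988 - 610*(-26673) + 988*(-26673))/282045 = (976144 - 602680 + 16270530 - 26352924)*(1/282045) = -9708930*1/282045 = -647262/18803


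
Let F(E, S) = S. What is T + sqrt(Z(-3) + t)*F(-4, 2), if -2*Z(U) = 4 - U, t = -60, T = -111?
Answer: -111 + I*sqrt(254) ≈ -111.0 + 15.937*I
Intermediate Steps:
Z(U) = -2 + U/2 (Z(U) = -(4 - U)/2 = -2 + U/2)
T + sqrt(Z(-3) + t)*F(-4, 2) = -111 + sqrt((-2 + (1/2)*(-3)) - 60)*2 = -111 + sqrt((-2 - 3/2) - 60)*2 = -111 + sqrt(-7/2 - 60)*2 = -111 + sqrt(-127/2)*2 = -111 + (I*sqrt(254)/2)*2 = -111 + I*sqrt(254)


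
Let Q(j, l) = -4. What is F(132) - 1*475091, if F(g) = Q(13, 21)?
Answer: -475095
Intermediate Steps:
F(g) = -4
F(132) - 1*475091 = -4 - 1*475091 = -4 - 475091 = -475095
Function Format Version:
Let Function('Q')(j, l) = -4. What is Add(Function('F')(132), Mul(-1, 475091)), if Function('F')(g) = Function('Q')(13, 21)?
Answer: -475095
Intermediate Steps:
Function('F')(g) = -4
Add(Function('F')(132), Mul(-1, 475091)) = Add(-4, Mul(-1, 475091)) = Add(-4, -475091) = -475095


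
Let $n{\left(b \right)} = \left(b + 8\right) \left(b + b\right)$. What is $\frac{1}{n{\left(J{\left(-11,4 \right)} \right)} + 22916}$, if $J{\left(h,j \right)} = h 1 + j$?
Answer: $\frac{1}{22902} \approx 4.3664 \cdot 10^{-5}$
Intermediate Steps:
$J{\left(h,j \right)} = h + j$
$n{\left(b \right)} = 2 b \left(8 + b\right)$ ($n{\left(b \right)} = \left(8 + b\right) 2 b = 2 b \left(8 + b\right)$)
$\frac{1}{n{\left(J{\left(-11,4 \right)} \right)} + 22916} = \frac{1}{2 \left(-11 + 4\right) \left(8 + \left(-11 + 4\right)\right) + 22916} = \frac{1}{2 \left(-7\right) \left(8 - 7\right) + 22916} = \frac{1}{2 \left(-7\right) 1 + 22916} = \frac{1}{-14 + 22916} = \frac{1}{22902}$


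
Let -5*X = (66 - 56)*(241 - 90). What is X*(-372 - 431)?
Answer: 242506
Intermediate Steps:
X = -302 (X = -(66 - 56)*(241 - 90)/5 = -2*151 = -1/5*1510 = -302)
X*(-372 - 431) = -302*(-372 - 431) = -302*(-803) = 242506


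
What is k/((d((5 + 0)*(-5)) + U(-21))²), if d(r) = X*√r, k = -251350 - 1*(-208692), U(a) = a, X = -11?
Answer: 27557068/3003289 + 24634995*I/3003289 ≈ 9.1756 + 8.2027*I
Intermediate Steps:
k = -42658 (k = -251350 + 208692 = -42658)
d(r) = -11*√r
k/((d((5 + 0)*(-5)) + U(-21))²) = -42658/(-11*I*√5*√(5 + 0) - 21)² = -42658/(-11*5*I - 21)² = -42658/(-55*I - 21)² = -42658/(-21 - 55*I)²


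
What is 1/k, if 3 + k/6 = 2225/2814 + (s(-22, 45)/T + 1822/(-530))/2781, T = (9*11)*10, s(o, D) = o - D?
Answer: -11406007305/151282739066 ≈ -0.075395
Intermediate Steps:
T = 990 (T = 99*10 = 990)
k = -151282739066/11406007305 (k = -18 + 6*(2225/2814 + ((-22 - 1*45)/990 + 1822/(-530))/2781) = -18 + 6*(2225*(1/2814) + ((-22 - 45)*(1/990) + 1822*(-1/530))*(1/2781)) = -18 + 6*(2225/2814 + (-67*1/990 - 911/265)*(1/2781)) = -18 + 6*(2225/2814 + (-67/990 - 911/265)*(1/2781)) = -18 + 6*(2225/2814 - 183929/52470*1/2781) = -18 + 6*(2225/2814 - 183929/145919070) = -18 + 6*(27012696212/34218021915) = -18 + 54025392424/11406007305 = -151282739066/11406007305 ≈ -13.263)
1/k = 1/(-151282739066/11406007305) = -11406007305/151282739066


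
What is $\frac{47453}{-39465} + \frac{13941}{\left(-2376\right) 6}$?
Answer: $- \frac{1682677}{771760} \approx -2.1803$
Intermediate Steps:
$\frac{47453}{-39465} + \frac{13941}{\left(-2376\right) 6} = 47453 \left(- \frac{1}{39465}\right) + \frac{13941}{-14256} = - \frac{47453}{39465} + 13941 \left(- \frac{1}{14256}\right) = - \frac{47453}{39465} - \frac{1549}{1584} = - \frac{1682677}{771760}$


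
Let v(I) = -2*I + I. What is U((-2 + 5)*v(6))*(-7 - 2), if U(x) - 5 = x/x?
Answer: -54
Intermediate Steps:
v(I) = -I
U(x) = 6 (U(x) = 5 + x/x = 5 + 1 = 6)
U((-2 + 5)*v(6))*(-7 - 2) = 6*(-7 - 2) = 6*(-9) = -54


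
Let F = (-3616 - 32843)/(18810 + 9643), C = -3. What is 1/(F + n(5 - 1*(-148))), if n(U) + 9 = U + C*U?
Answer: -28453/8999154 ≈ -0.0031617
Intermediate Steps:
F = -36459/28453 ≈ -1.2814
n(U) = -9 - 2*U (n(U) = -9 + (U - 3*U) = -9 - 2*U)
1/(F + n(5 - 1*(-148))) = 1/(-36459/28453 + (-9 - 2*(5 - 1*(-148)))) = 1/(-36459/28453 + (-9 - 2*(5 + 148))) = 1/(-36459/28453 + (-9 - 2*153)) = 1/(-36459/28453 + (-9 - 306)) = 1/(-36459/28453 - 315) = 1/(-8999154/28453) = -28453/8999154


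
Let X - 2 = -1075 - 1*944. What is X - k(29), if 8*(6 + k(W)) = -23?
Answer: -16065/8 ≈ -2008.1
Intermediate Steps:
k(W) = -71/8 (k(W) = -6 + (1/8)*(-23) = -6 - 23/8 = -71/8)
X = -2017 (X = 2 + (-1075 - 1*944) = 2 + (-1075 - 944) = 2 - 2019 = -2017)
X - k(29) = -2017 - 1*(-71/8) = -2017 + 71/8 = -16065/8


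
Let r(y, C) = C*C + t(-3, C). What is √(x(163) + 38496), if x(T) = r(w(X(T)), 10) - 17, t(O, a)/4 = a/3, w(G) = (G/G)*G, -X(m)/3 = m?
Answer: √347331/3 ≈ 196.45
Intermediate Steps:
X(m) = -3*m
w(G) = G (w(G) = 1*G = G)
t(O, a) = 4*a/3 (t(O, a) = 4*(a/3) = 4*a/3)
r(y, C) = C² + 4*C/3 (r(y, C) = C*C + 4*C/3 = C² + 4*C/3)
x(T) = 289/3 (x(T) = (⅓)*10*(4 + 3*10) - 17 = (⅓)*10*(4 + 30) - 17 = (⅓)*10*34 - 17 = 340/3 - 17 = 289/3)
√(x(163) + 38496) = √(289/3 + 38496) = √(115777/3) = √347331/3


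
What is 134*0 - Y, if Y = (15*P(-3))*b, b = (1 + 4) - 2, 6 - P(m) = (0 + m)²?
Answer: 135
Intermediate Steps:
P(m) = 6 - m² (P(m) = 6 - (0 + m)² = 6 - m²)
b = 3 (b = 5 - 2 = 3)
Y = -135 (Y = (15*(6 - 1*(-3)²))*3 = (15*(6 - 1*9))*3 = (15*(6 - 9))*3 = (15*(-3))*3 = -45*3 = -135)
134*0 - Y = 134*0 - 1*(-135) = 0 + 135 = 135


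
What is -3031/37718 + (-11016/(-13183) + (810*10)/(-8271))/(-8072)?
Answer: -18521691519746/230536444150387 ≈ -0.080342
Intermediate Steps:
-3031/37718 + (-11016/(-13183) + (810*10)/(-8271))/(-8072) = -3031*1/37718 + (-11016*(-1/13183) + 8100*(-1/8271))*(-1/8072) = -3031/37718 + (11016/13183 - 900/919)*(-1/8072) = -3031/37718 - 1740996/12115177*(-1/8072) = -3031/37718 + 435249/24448427186 = -18521691519746/230536444150387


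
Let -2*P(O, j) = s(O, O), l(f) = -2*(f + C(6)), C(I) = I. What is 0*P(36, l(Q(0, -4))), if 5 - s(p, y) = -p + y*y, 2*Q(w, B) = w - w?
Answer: 0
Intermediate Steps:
Q(w, B) = 0 (Q(w, B) = (w - w)/2 = (½)*0 = 0)
s(p, y) = 5 + p - y² (s(p, y) = 5 - (-p + y*y) = 5 - (-p + y²) = 5 - (y² - p) = 5 + (p - y²) = 5 + p - y²)
l(f) = -12 - 2*f (l(f) = -2*(f + 6) = -2*(6 + f) = -12 - 2*f)
P(O, j) = -5/2 + O²/2 - O/2 (P(O, j) = -(5 + O - O²)/2 = -5/2 + O²/2 - O/2)
0*P(36, l(Q(0, -4))) = 0*(-5/2 + (½)*36² - ½*36) = 0*(-5/2 + (½)*1296 - 18) = 0*(-5/2 + 648 - 18) = 0*(1255/2) = 0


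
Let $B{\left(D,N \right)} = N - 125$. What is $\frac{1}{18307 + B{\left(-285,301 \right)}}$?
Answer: $\frac{1}{18483} \approx 5.4104 \cdot 10^{-5}$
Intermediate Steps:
$B{\left(D,N \right)} = -125 + N$ ($B{\left(D,N \right)} = N - 125 = -125 + N$)
$\frac{1}{18307 + B{\left(-285,301 \right)}} = \frac{1}{18307 + \left(-125 + 301\right)} = \frac{1}{18307 + 176} = \frac{1}{18483}$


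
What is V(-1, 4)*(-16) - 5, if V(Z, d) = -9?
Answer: 139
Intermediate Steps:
V(-1, 4)*(-16) - 5 = -9*(-16) - 5 = 144 - 5 = 139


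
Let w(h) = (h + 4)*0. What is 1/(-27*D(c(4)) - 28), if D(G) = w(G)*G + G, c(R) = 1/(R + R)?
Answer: -8/251 ≈ -0.031873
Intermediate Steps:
c(R) = 1/(2*R)
w(h) = 0 (w(h) = (4 + h)*0 = 0)
D(G) = G (D(G) = 0*G + G = 0 + G = G)
1/(-27*D(c(4)) - 28) = 1/(-27/(2*4) - 28) = 1/(-27*⅛ - 28) = 1/(-27/8 - 28) = 1/(-251/8) = -8/251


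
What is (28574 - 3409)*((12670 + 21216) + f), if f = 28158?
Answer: 1561337260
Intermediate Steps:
(28574 - 3409)*((12670 + 21216) + f) = (28574 - 3409)*((12670 + 21216) + 28158) = 25165*(33886 + 28158) = 25165*62044 = 1561337260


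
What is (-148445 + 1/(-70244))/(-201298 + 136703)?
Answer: 10427370581/4537411180 ≈ 2.2981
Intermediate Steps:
(-148445 + 1/(-70244))/(-201298 + 136703) = (-148445 - 1/70244)/(-64595) = -10427370581/70244*(-1/64595) = 10427370581/4537411180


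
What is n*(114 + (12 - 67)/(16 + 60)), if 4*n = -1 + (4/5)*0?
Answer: -8609/304 ≈ -28.319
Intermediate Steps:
n = -¼ (n = (-1 + (4/5)*0)/4 = (-1 + (4*(⅕))*0)/4 = (-1 + (⅘)*0)/4 = (-1 + 0)/4 = (¼)*(-1) = -¼ ≈ -0.25000)
n*(114 + (12 - 67)/(16 + 60)) = -(114 + (12 - 67)/(16 + 60))/4 = -(114 - 55/76)/4 = -¼*8609/76 = -8609/304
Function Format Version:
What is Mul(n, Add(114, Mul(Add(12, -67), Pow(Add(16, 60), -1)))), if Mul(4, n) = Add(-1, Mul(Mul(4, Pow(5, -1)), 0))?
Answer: Rational(-8609, 304) ≈ -28.319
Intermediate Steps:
n = Rational(-1, 4) (n = Mul(Rational(1, 4), Add(-1, Mul(Mul(4, Pow(5, -1)), 0))) = Mul(Rational(1, 4), Add(-1, Mul(Mul(4, Rational(1, 5)), 0))) = Mul(Rational(1, 4), Add(-1, Mul(Rational(4, 5), 0))) = Mul(Rational(1, 4), Add(-1, 0)) = Mul(Rational(1, 4), -1) = Rational(-1, 4) ≈ -0.25000)
Mul(n, Add(114, Mul(Add(12, -67), Pow(Add(16, 60), -1)))) = Mul(Rational(-1, 4), Add(114, Mul(Add(12, -67), Pow(Add(16, 60), -1)))) = Mul(Rational(-1, 4), Add(114, Mul(-55, Pow(76, -1)))) = Mul(Rational(-1, 4), Add(114, Mul(-55, Rational(1, 76)))) = Mul(Rational(-1, 4), Add(114, Rational(-55, 76))) = Mul(Rational(-1, 4), Rational(8609, 76)) = Rational(-8609, 304)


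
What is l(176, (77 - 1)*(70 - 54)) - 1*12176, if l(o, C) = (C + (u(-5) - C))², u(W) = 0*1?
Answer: -12176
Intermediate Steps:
u(W) = 0
l(o, C) = 0 (l(o, C) = (C + (0 - C))² = (C - C)² = 0² = 0)
l(176, (77 - 1)*(70 - 54)) - 1*12176 = 0 - 1*12176 = 0 - 12176 = -12176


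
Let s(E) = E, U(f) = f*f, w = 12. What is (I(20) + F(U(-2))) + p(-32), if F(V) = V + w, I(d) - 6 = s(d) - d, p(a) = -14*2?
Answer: -6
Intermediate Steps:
U(f) = f²
p(a) = -28
I(d) = 6 (I(d) = 6 + (d - d) = 6 + 0 = 6)
F(V) = 12 + V (F(V) = V + 12 = 12 + V)
(I(20) + F(U(-2))) + p(-32) = (6 + (12 + (-2)²)) - 28 = (6 + (12 + 4)) - 28 = (6 + 16) - 28 = 22 - 28 = -6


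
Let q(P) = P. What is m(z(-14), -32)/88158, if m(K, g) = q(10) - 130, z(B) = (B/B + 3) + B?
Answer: -20/14693 ≈ -0.0013612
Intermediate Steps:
z(B) = 4 + B (z(B) = (1 + 3) + B = 4 + B)
m(K, g) = -120 (m(K, g) = 10 - 130 = -120)
m(z(-14), -32)/88158 = -120/88158 = -120*1/88158 = -20/14693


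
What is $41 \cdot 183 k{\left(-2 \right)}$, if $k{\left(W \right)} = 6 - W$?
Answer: $60024$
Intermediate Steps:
$41 \cdot 183 k{\left(-2 \right)} = 41 \cdot 183 \left(6 - -2\right) = 7503 \left(6 + 2\right) = 7503 \cdot 8 = 60024$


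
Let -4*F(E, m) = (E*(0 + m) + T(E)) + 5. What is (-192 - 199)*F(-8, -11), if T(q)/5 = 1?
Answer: 19159/2 ≈ 9579.5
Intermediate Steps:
T(q) = 5 (T(q) = 5*1 = 5)
F(E, m) = -5/2 - E*m/4 (F(E, m) = -((E*(0 + m) + 5) + 5)/4 = -((E*m + 5) + 5)/4 = -((5 + E*m) + 5)/4 = -(10 + E*m)/4 = -5/2 - E*m/4)
(-192 - 199)*F(-8, -11) = (-192 - 199)*(-5/2 - 1/4*(-8)*(-11)) = -391*(-5/2 - 22) = -391*(-49/2) = 19159/2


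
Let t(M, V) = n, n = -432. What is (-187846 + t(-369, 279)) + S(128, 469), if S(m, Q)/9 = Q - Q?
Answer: -188278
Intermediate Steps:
S(m, Q) = 0 (S(m, Q) = 9*(Q - Q) = 9*0 = 0)
t(M, V) = -432
(-187846 + t(-369, 279)) + S(128, 469) = (-187846 - 432) + 0 = -188278 + 0 = -188278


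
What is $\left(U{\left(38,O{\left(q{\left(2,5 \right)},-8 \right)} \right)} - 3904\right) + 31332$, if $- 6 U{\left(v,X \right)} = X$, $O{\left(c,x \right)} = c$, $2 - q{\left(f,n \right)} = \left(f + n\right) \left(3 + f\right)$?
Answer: $\frac{54867}{2} \approx 27434.0$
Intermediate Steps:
$q{\left(f,n \right)} = 2 - \left(3 + f\right) \left(f + n\right)$ ($q{\left(f,n \right)} = 2 - \left(f + n\right) \left(3 + f\right) = 2 - \left(3 + f\right) \left(f + n\right)$)
$U{\left(v,X \right)} = - \frac{X}{6}$
$\left(U{\left(38,O{\left(q{\left(2,5 \right)},-8 \right)} \right)} - 3904\right) + 31332 = \left(- \frac{2 - 2^{2} - 6 - 15 - 2 \cdot 5}{6} - 3904\right) + 31332 = \left(- \frac{2 - 4 - 6 - 15 - 10}{6} - 3904\right) + 31332 = \left(\left(- \frac{1}{6}\right) \left(-33\right) - 3904\right) + 31332 = \left(\frac{11}{2} - 3904\right) + 31332 = - \frac{7797}{2} + 31332 = \frac{54867}{2}$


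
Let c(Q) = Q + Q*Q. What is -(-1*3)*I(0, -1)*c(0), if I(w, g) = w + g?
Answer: 0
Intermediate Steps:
c(Q) = Q + Q²
I(w, g) = g + w
-(-1*3)*I(0, -1)*c(0) = -(-1*3)*(-1 + 0)*0*(1 + 0) = -(-3*(-1))*0*1 = -3*0 = -1*0 = 0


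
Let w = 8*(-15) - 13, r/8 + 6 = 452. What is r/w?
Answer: -3568/133 ≈ -26.827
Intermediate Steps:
r = 3568 (r = -48 + 8*452 = -48 + 3616 = 3568)
w = -133 (w = -120 - 13 = -133)
r/w = 3568/(-133) = 3568*(-1/133) = -3568/133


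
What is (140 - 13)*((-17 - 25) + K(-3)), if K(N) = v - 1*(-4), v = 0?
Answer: -4826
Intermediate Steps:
K(N) = 4 (K(N) = 0 - 1*(-4) = 0 + 4 = 4)
(140 - 13)*((-17 - 25) + K(-3)) = (140 - 13)*((-17 - 25) + 4) = 127*(-42 + 4) = 127*(-38) = -4826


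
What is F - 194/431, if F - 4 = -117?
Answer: -48897/431 ≈ -113.45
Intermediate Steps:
F = -113 (F = 4 - 117 = -113)
F - 194/431 = -113 - 194/431 = -48897/431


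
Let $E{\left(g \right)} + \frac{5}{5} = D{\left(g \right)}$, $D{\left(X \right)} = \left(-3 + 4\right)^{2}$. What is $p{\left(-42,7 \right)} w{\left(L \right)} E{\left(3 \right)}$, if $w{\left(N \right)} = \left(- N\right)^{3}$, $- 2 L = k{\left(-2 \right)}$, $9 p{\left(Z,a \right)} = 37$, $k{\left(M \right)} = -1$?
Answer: $0$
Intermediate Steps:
$p{\left(Z,a \right)} = \frac{37}{9}$ ($p{\left(Z,a \right)} = \frac{1}{9} \cdot 37 = \frac{37}{9}$)
$D{\left(X \right)} = 1$ ($D{\left(X \right)} = 1^{2} = 1$)
$L = \frac{1}{2}$ ($L = \left(- \frac{1}{2}\right) \left(-1\right) = \frac{1}{2} \approx 0.5$)
$E{\left(g \right)} = 0$ ($E{\left(g \right)} = -1 + 1 = 0$)
$w{\left(N \right)} = - N^{3}$
$p{\left(-42,7 \right)} w{\left(L \right)} E{\left(3 \right)} = \frac{37 - \frac{1}{8} \cdot 0}{9} = \frac{37 \left(-1\right) \frac{1}{8} \cdot 0}{9} = \frac{37 \left(\left(- \frac{1}{8}\right) 0\right)}{9} = \frac{37}{9} \cdot 0 = 0$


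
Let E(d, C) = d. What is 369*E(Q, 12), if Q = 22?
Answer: 8118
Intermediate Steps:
369*E(Q, 12) = 369*22 = 8118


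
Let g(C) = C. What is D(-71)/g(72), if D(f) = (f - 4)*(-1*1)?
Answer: 25/24 ≈ 1.0417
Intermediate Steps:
D(f) = 4 - f (D(f) = (-4 + f)*(-1) = 4 - f)
D(-71)/g(72) = (4 - 1*(-71))/72 = (4 + 71)*(1/72) = 75*(1/72) = 25/24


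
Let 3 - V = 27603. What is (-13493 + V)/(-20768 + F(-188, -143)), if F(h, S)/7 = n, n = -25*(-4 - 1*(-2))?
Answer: 41093/20418 ≈ 2.0126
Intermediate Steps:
n = 50 (n = -25*(-4 + 2) = -25*(-2) = 50)
V = -27600 (V = 3 - 1*27603 = 3 - 27603 = -27600)
F(h, S) = 350 (F(h, S) = 7*50 = 350)
(-13493 + V)/(-20768 + F(-188, -143)) = (-13493 - 27600)/(-20768 + 350) = -41093/(-20418) = -41093*(-1/20418) = 41093/20418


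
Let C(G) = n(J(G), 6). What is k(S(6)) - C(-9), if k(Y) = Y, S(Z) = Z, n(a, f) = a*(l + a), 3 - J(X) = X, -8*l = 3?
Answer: -267/2 ≈ -133.50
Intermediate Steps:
l = -3/8 (l = -1/8*3 = -3/8 ≈ -0.37500)
J(X) = 3 - X
n(a, f) = a*(-3/8 + a)
C(G) = (3 - G)*(21 - 8*G)/8 (C(G) = (3 - G)*(-3 + 8*(3 - G))/8 = (3 - G)*(-3 + (24 - 8*G))/8 = (3 - G)*(21 - 8*G)/8)
k(S(6)) - C(-9) = 6 - (-21 + 8*(-9))*(-3 - 9)/8 = 6 - (-21 - 72)*(-12)/8 = 6 - (-93)*(-12)/8 = 6 - 1*279/2 = 6 - 279/2 = -267/2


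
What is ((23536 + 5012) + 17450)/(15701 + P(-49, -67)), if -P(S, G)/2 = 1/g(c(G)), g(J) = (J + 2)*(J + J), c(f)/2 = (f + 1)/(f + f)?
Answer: 607173600/207248711 ≈ 2.9297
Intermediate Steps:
c(f) = (1 + f)/f (c(f) = 2*((f + 1)/(f + f)) = 2*((1 + f)/((2*f))) = 2*((1 + f)*(1/(2*f))) = 2*((1 + f)/(2*f)) = (1 + f)/f)
g(J) = 2*J*(2 + J) (g(J) = (2 + J)*(2*J) = 2*J*(2 + J))
P(S, G) = -G/((1 + G)*(2 + (1 + G)/G)) (P(S, G) = -2*G/(2*(1 + G)*(2 + (1 + G)/G)) = -G/((1 + G)*(2 + (1 + G)/G)))
((23536 + 5012) + 17450)/(15701 + P(-49, -67)) = ((23536 + 5012) + 17450)/(15701 - 1*(-67)**2/((1 - 67)*(1 + 3*(-67)))) = (28548 + 17450)/(15701 - 1*4489/(-66*(1 - 201))) = 45998/(15701 - 1*4489*(-1/66)/(-200)) = 45998/(15701 - 1*4489*(-1/66)*(-1/200)) = 45998/(15701 - 4489/13200) = 45998/(207248711/13200) = 45998*(13200/207248711) = 607173600/207248711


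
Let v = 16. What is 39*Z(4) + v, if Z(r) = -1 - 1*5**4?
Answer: -24398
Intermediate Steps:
Z(r) = -626 (Z(r) = -1 - 1*625 = -1 - 625 = -626)
39*Z(4) + v = 39*(-626) + 16 = -24414 + 16 = -24398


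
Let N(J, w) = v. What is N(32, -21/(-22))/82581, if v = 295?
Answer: 295/82581 ≈ 0.0035723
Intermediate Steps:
N(J, w) = 295
N(32, -21/(-22))/82581 = 295/82581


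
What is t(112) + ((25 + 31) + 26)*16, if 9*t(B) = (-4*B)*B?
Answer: -38368/9 ≈ -4263.1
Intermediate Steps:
t(B) = -4*B²/9 (t(B) = ((-4*B)*B)/9 = (-4*B²)/9 = -4*B²/9)
t(112) + ((25 + 31) + 26)*16 = -4/9*112² + ((25 + 31) + 26)*16 = -4/9*12544 + (56 + 26)*16 = -50176/9 + 82*16 = -50176/9 + 1312 = -38368/9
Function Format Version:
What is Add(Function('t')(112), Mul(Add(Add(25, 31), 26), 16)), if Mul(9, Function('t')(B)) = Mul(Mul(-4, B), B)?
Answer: Rational(-38368, 9) ≈ -4263.1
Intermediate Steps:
Function('t')(B) = Mul(Rational(-4, 9), Pow(B, 2)) (Function('t')(B) = Mul(Rational(1, 9), Mul(Mul(-4, B), B)) = Mul(Rational(1, 9), Mul(-4, Pow(B, 2))) = Mul(Rational(-4, 9), Pow(B, 2)))
Add(Function('t')(112), Mul(Add(Add(25, 31), 26), 16)) = Add(Mul(Rational(-4, 9), Pow(112, 2)), Mul(Add(Add(25, 31), 26), 16)) = Add(Mul(Rational(-4, 9), 12544), Mul(Add(56, 26), 16)) = Add(Rational(-50176, 9), Mul(82, 16)) = Add(Rational(-50176, 9), 1312) = Rational(-38368, 9)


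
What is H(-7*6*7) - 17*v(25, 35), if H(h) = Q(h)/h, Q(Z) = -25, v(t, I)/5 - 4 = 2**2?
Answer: -199895/294 ≈ -679.92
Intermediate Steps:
v(t, I) = 40 (v(t, I) = 20 + 5*2**2 = 20 + 5*4 = 20 + 20 = 40)
H(h) = -25/h
H(-7*6*7) - 17*v(25, 35) = -25/(-7*6*7) - 17*40 = -25/((-42*7)) - 680 = -25/(-294) - 680 = -25*(-1/294) - 680 = 25/294 - 680 = -199895/294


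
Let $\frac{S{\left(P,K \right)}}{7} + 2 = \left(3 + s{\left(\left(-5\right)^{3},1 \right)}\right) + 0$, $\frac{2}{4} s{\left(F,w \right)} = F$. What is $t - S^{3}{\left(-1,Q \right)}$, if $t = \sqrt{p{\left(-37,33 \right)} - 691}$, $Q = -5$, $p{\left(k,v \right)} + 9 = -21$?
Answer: $5295319407 + i \sqrt{721} \approx 5.2953 \cdot 10^{9} + 26.851 i$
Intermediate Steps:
$p{\left(k,v \right)} = -30$ ($p{\left(k,v \right)} = -9 - 21 = -30$)
$s{\left(F,w \right)} = 2 F$
$S{\left(P,K \right)} = -1743$ ($S{\left(P,K \right)} = -14 + 7 \left(\left(3 + 2 \left(-5\right)^{3}\right) + 0\right) = -14 + 7 \left(\left(3 + 2 \left(-125\right)\right) + 0\right) = -14 + 7 \left(\left(3 - 250\right) + 0\right) = -14 + 7 \left(-247 + 0\right) = -14 + 7 \left(-247\right) = -14 - 1729 = -1743$)
$t = i \sqrt{721}$ ($t = \sqrt{-30 - 691} = \sqrt{-721} = i \sqrt{721} \approx 26.851 i$)
$t - S^{3}{\left(-1,Q \right)} = i \sqrt{721} - \left(-1743\right)^{3} = i \sqrt{721} - -5295319407 = i \sqrt{721} + 5295319407 = 5295319407 + i \sqrt{721}$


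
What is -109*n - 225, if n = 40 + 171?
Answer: -23224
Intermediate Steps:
n = 211
-109*n - 225 = -109*211 - 225 = -22999 - 225 = -23224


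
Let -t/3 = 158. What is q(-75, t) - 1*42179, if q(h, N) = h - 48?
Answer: -42302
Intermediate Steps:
t = -474 (t = -3*158 = -474)
q(h, N) = -48 + h
q(-75, t) - 1*42179 = (-48 - 75) - 1*42179 = -123 - 42179 = -42302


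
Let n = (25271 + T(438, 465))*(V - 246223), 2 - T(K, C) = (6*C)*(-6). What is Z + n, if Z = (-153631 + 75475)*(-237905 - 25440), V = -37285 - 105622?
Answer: 4233473130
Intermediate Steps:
T(K, C) = 2 + 36*C (T(K, C) = 2 - 6*C*(-6) = 2 - (-36)*C = 2 + 36*C)
V = -142907
Z = 20581991820 (Z = -78156*(-263345) = 20581991820)
n = -16348518690 (n = (25271 + (2 + 36*465))*(-142907 - 246223) = (25271 + (2 + 16740))*(-389130) = (25271 + 16742)*(-389130) = 42013*(-389130) = -16348518690)
Z + n = 20581991820 - 16348518690 = 4233473130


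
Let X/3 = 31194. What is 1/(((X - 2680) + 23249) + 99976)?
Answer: 1/214127 ≈ 4.6701e-6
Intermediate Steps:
X = 93582 (X = 3*31194 = 93582)
1/(((X - 2680) + 23249) + 99976) = 1/(((93582 - 2680) + 23249) + 99976) = 1/((90902 + 23249) + 99976) = 1/(114151 + 99976) = 1/214127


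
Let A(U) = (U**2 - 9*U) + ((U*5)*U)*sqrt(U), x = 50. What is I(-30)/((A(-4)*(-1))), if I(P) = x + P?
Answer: -65/1769 + 200*I/1769 ≈ -0.036744 + 0.11306*I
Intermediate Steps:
A(U) = U**2 - 9*U + 5*U**(5/2) (A(U) = (U**2 - 9*U) + ((5*U)*U)*sqrt(U) = (U**2 - 9*U) + (5*U**2)*sqrt(U) = (U**2 - 9*U) + 5*U**(5/2) = U**2 - 9*U + 5*U**(5/2))
I(P) = 50 + P
I(-30)/((A(-4)*(-1))) = (50 - 30)/((((-4)**2 - 9*(-4) + 5*(-4)**(5/2))*(-1))) = 20/(((16 + 36 + 5*(32*I))*(-1))) = 20/(((16 + 36 + 160*I)*(-1))) = 20/(((52 + 160*I)*(-1))) = 20/(-52 - 160*I) = 20*((-52 + 160*I)/28304) = 5*(-52 + 160*I)/7076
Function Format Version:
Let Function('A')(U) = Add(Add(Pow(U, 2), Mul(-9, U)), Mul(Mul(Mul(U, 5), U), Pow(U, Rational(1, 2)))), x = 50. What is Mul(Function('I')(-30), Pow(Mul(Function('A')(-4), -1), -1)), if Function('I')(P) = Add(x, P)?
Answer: Add(Rational(-65, 1769), Mul(Rational(200, 1769), I)) ≈ Add(-0.036744, Mul(0.11306, I))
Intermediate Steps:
Function('A')(U) = Add(Pow(U, 2), Mul(-9, U), Mul(5, Pow(U, Rational(5, 2)))) (Function('A')(U) = Add(Add(Pow(U, 2), Mul(-9, U)), Mul(Mul(Mul(5, U), U), Pow(U, Rational(1, 2)))) = Add(Add(Pow(U, 2), Mul(-9, U)), Mul(Mul(5, Pow(U, 2)), Pow(U, Rational(1, 2)))) = Add(Add(Pow(U, 2), Mul(-9, U)), Mul(5, Pow(U, Rational(5, 2)))) = Add(Pow(U, 2), Mul(-9, U), Mul(5, Pow(U, Rational(5, 2)))))
Function('I')(P) = Add(50, P)
Mul(Function('I')(-30), Pow(Mul(Function('A')(-4), -1), -1)) = Mul(Add(50, -30), Pow(Mul(Add(Pow(-4, 2), Mul(-9, -4), Mul(5, Pow(-4, Rational(5, 2)))), -1), -1)) = Mul(20, Pow(Mul(Add(16, 36, Mul(5, Mul(32, I))), -1), -1)) = Mul(20, Pow(Mul(Add(16, 36, Mul(160, I)), -1), -1)) = Mul(20, Pow(Mul(Add(52, Mul(160, I)), -1), -1)) = Mul(20, Pow(Add(-52, Mul(-160, I)), -1)) = Mul(20, Mul(Rational(1, 28304), Add(-52, Mul(160, I)))) = Mul(Rational(5, 7076), Add(-52, Mul(160, I)))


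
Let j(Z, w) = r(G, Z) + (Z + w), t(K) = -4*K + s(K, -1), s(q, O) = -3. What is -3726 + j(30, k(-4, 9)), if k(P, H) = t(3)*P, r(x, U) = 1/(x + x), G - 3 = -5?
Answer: -14545/4 ≈ -3636.3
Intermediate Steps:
G = -2 (G = 3 - 5 = -2)
t(K) = -3 - 4*K (t(K) = -4*K - 3 = -3 - 4*K)
r(x, U) = 1/(2*x)
k(P, H) = -15*P (k(P, H) = (-3 - 4*3)*P = (-3 - 12)*P = -15*P)
j(Z, w) = -1/4 + Z + w (j(Z, w) = (1/2)/(-2) + (Z + w) = (1/2)*(-1/2) + (Z + w) = -1/4 + (Z + w) = -1/4 + Z + w)
-3726 + j(30, k(-4, 9)) = -3726 + (-1/4 + 30 - 15*(-4)) = -3726 + (-1/4 + 30 + 60) = -3726 + 359/4 = -14545/4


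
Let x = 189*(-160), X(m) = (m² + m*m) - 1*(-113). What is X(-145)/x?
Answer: -42163/30240 ≈ -1.3943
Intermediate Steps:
X(m) = 113 + 2*m² (X(m) = (m² + m²) + 113 = 2*m² + 113 = 113 + 2*m²)
x = -30240
X(-145)/x = (113 + 2*(-145)²)/(-30240) = (113 + 2*21025)*(-1/30240) = (113 + 42050)*(-1/30240) = 42163*(-1/30240) = -42163/30240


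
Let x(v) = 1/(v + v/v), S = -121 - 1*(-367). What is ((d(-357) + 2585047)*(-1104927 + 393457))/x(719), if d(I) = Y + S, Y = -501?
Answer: -1324081414252800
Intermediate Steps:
S = 246 (S = -121 + 367 = 246)
d(I) = -255 (d(I) = -501 + 246 = -255)
x(v) = 1/(1 + v) (x(v) = 1/(v + 1) = 1/(1 + v))
((d(-357) + 2585047)*(-1104927 + 393457))/x(719) = ((-255 + 2585047)*(-1104927 + 393457))/(1/(1 + 719)) = (2584792*(-711470))/(1/720) = -1839001964240/1/720 = -1839001964240*720 = -1324081414252800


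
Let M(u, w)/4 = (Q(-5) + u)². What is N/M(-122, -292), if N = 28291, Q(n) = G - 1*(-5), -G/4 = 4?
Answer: 1489/3724 ≈ 0.39984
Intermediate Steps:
G = -16 (G = -4*4 = -16)
Q(n) = -11 (Q(n) = -16 - 1*(-5) = -16 + 5 = -11)
M(u, w) = 4*(-11 + u)²
N/M(-122, -292) = 28291/((4*(-11 - 122)²)) = 28291/((4*(-133)²)) = 28291/((4*17689)) = 28291/70756 = 28291*(1/70756) = 1489/3724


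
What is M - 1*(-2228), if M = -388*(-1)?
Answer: 2616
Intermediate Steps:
M = 388
M - 1*(-2228) = 388 - 1*(-2228) = 388 + 2228 = 2616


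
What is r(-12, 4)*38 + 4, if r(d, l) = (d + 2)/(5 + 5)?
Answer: -34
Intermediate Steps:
r(d, l) = ⅕ + d/10 (r(d, l) = (2 + d)/10 = (2 + d)*(⅒) = ⅕ + d/10)
r(-12, 4)*38 + 4 = (⅕ + (⅒)*(-12))*38 + 4 = (⅕ - 6/5)*38 + 4 = -1*38 + 4 = -38 + 4 = -34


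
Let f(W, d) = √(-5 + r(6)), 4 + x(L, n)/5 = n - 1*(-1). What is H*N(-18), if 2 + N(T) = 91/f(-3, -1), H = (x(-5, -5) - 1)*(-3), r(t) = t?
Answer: 10947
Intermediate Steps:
x(L, n) = -15 + 5*n (x(L, n) = -20 + 5*(n - 1*(-1)) = -20 + 5*(n + 1) = -20 + 5*(1 + n) = -20 + (5 + 5*n) = -15 + 5*n)
f(W, d) = 1 (f(W, d) = √(-5 + 6) = √1 = 1)
H = 123 (H = ((-15 + 5*(-5)) - 1)*(-3) = ((-15 - 25) - 1)*(-3) = (-40 - 1)*(-3) = -41*(-3) = 123)
N(T) = 89 (N(T) = -2 + 91/1 = -2 + 91*1 = -2 + 91 = 89)
H*N(-18) = 123*89 = 10947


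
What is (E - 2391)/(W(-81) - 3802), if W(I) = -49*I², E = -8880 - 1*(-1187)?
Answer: 10084/325291 ≈ 0.031000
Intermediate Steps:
E = -7693 (E = -8880 + 1187 = -7693)
(E - 2391)/(W(-81) - 3802) = (-7693 - 2391)/(-49*(-81)² - 3802) = -10084/(-49*6561 - 3802) = -10084/(-321489 - 3802) = -10084/(-325291) = -10084*(-1/325291) = 10084/325291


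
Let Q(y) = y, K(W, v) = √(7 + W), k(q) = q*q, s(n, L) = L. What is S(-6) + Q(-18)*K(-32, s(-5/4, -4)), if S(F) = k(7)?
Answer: 49 - 90*I ≈ 49.0 - 90.0*I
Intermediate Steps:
k(q) = q²
S(F) = 49 (S(F) = 7² = 49)
S(-6) + Q(-18)*K(-32, s(-5/4, -4)) = 49 - 18*√(7 - 32) = 49 - 90*I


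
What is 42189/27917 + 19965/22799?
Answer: 1519229916/636479683 ≈ 2.3869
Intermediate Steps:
42189/27917 + 19965/22799 = 1519229916/636479683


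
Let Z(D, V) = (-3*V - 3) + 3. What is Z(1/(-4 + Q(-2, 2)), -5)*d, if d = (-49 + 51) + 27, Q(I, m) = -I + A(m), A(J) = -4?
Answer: 435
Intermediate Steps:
Q(I, m) = -4 - I (Q(I, m) = -I - 4 = -4 - I)
d = 29 (d = 2 + 27 = 29)
Z(D, V) = -3*V (Z(D, V) = (-3 - 3*V) + 3 = -3*V)
Z(1/(-4 + Q(-2, 2)), -5)*d = -3*(-5)*29 = 15*29 = 435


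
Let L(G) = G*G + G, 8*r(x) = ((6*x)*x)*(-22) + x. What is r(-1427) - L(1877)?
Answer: -296996903/8 ≈ -3.7125e+7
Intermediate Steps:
r(x) = -33*x²/2 + x/8 (r(x) = (((6*x)*x)*(-22) + x)/8 = ((6*x²)*(-22) + x)/8 = (-132*x² + x)/8 = (x - 132*x²)/8 = -33*x²/2 + x/8)
L(G) = G + G² (L(G) = G² + G = G + G²)
r(-1427) - L(1877) = (⅛)*(-1427)*(1 - 132*(-1427)) - 1877*(1 + 1877) = (⅛)*(-1427)*(1 + 188364) - 1877*1878 = (⅛)*(-1427)*188365 - 1*3525006 = -268796855/8 - 3525006 = -296996903/8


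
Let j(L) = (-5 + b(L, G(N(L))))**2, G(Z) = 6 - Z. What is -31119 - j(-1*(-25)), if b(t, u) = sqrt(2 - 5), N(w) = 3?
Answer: -31141 + 10*I*sqrt(3) ≈ -31141.0 + 17.32*I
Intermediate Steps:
b(t, u) = I*sqrt(3) (b(t, u) = sqrt(-3) = I*sqrt(3))
j(L) = (-5 + I*sqrt(3))**2
-31119 - j(-1*(-25)) = -31119 - (5 - I*sqrt(3))**2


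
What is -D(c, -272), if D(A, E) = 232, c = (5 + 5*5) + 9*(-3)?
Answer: -232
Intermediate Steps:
c = 3 (c = (5 + 25) - 27 = 30 - 27 = 3)
-D(c, -272) = -1*232 = -232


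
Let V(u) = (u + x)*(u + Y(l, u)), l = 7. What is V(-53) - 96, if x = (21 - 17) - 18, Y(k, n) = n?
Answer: 7006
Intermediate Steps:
x = -14 (x = 4 - 18 = -14)
V(u) = 2*u*(-14 + u) (V(u) = (u - 14)*(u + u) = (-14 + u)*(2*u) = 2*u*(-14 + u))
V(-53) - 96 = 2*(-53)*(-14 - 53) - 96 = 2*(-53)*(-67) - 96 = 7102 - 96 = 7006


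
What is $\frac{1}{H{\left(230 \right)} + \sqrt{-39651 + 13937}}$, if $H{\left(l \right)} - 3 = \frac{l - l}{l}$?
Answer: $\frac{3}{25723} - \frac{i \sqrt{25714}}{25723} \approx 0.00011663 - 0.0062339 i$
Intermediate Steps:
$H{\left(l \right)} = 3$ ($H{\left(l \right)} = 3 + \frac{l - l}{l} = 3 + \frac{0}{l} = 3 + 0 = 3$)
$\frac{1}{H{\left(230 \right)} + \sqrt{-39651 + 13937}} = \frac{1}{3 + \sqrt{-39651 + 13937}} = \frac{1}{3 + \sqrt{-25714}} = \frac{1}{3 + i \sqrt{25714}}$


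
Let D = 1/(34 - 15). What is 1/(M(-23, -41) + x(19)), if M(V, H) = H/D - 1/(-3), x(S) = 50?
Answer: -3/2186 ≈ -0.0013724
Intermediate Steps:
D = 1/19 ≈ 0.052632
M(V, H) = 1/3 + 19*H (M(V, H) = H/(1/19) - 1/(-3) = H*19 - 1*(-1/3) = 19*H + 1/3 = 1/3 + 19*H)
1/(M(-23, -41) + x(19)) = 1/((1/3 + 19*(-41)) + 50) = 1/((1/3 - 779) + 50) = 1/(-2336/3 + 50) = 1/(-2186/3) = -3/2186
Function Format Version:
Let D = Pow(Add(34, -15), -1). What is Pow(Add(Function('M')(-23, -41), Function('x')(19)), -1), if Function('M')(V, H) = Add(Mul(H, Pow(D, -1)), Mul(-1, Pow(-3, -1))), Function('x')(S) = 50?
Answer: Rational(-3, 2186) ≈ -0.0013724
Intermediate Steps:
D = Rational(1, 19) (D = Pow(19, -1) = Rational(1, 19) ≈ 0.052632)
Function('M')(V, H) = Add(Rational(1, 3), Mul(19, H)) (Function('M')(V, H) = Add(Mul(H, Pow(Rational(1, 19), -1)), Mul(-1, Pow(-3, -1))) = Add(Mul(H, 19), Mul(-1, Rational(-1, 3))) = Add(Mul(19, H), Rational(1, 3)) = Add(Rational(1, 3), Mul(19, H)))
Pow(Add(Function('M')(-23, -41), Function('x')(19)), -1) = Pow(Add(Add(Rational(1, 3), Mul(19, -41)), 50), -1) = Pow(Add(Add(Rational(1, 3), -779), 50), -1) = Pow(Add(Rational(-2336, 3), 50), -1) = Pow(Rational(-2186, 3), -1) = Rational(-3, 2186)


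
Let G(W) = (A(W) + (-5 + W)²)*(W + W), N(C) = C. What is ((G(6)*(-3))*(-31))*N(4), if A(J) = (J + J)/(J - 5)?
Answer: 58032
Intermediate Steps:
A(J) = 2*J/(-5 + J) (A(J) = (2*J)/(-5 + J) = 2*J/(-5 + J))
G(W) = 2*W*((-5 + W)² + 2*W/(-5 + W)) (G(W) = (2*W/(-5 + W) + (-5 + W)²)*(W + W) = ((-5 + W)² + 2*W/(-5 + W))*(2*W) = 2*W*((-5 + W)² + 2*W/(-5 + W)))
((G(6)*(-3))*(-31))*N(4) = (((2*6*((-5 + 6)³ + 2*6)/(-5 + 6))*(-3))*(-31))*4 = (((2*6*(1³ + 12)/1)*(-3))*(-31))*4 = (((2*6*1*(1 + 12))*(-3))*(-31))*4 = (((2*6*1*13)*(-3))*(-31))*4 = ((156*(-3))*(-31))*4 = -468*(-31)*4 = 14508*4 = 58032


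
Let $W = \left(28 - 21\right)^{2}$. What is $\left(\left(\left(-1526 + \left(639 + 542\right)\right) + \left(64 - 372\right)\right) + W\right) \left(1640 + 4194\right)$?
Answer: $-3523736$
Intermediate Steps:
$W = 49$ ($W = 7^{2} = 49$)
$\left(\left(\left(-1526 + \left(639 + 542\right)\right) + \left(64 - 372\right)\right) + W\right) \left(1640 + 4194\right) = \left(\left(\left(-1526 + \left(639 + 542\right)\right) + \left(64 - 372\right)\right) + 49\right) \left(1640 + 4194\right) = \left(\left(\left(-1526 + 1181\right) + \left(64 - 372\right)\right) + 49\right) 5834 = \left(\left(-345 - 308\right) + 49\right) 5834 = \left(-653 + 49\right) 5834 = \left(-604\right) 5834 = -3523736$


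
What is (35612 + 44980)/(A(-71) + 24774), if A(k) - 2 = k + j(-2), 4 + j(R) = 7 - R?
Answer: 40296/12355 ≈ 3.2615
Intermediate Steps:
j(R) = 3 - R (j(R) = -4 + (7 - R) = 3 - R)
A(k) = 7 + k (A(k) = 2 + (k + (3 - 1*(-2))) = 2 + (k + (3 + 2)) = 2 + (k + 5) = 2 + (5 + k) = 7 + k)
(35612 + 44980)/(A(-71) + 24774) = (35612 + 44980)/((7 - 71) + 24774) = 80592/(-64 + 24774) = 80592/24710 = 80592*(1/24710) = 40296/12355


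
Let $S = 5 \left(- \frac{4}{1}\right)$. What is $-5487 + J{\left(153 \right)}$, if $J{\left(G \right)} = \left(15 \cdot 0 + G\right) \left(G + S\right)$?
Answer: $14862$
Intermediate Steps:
$S = -20$ ($S = 5 \left(\left(-4\right) 1\right) = 5 \left(-4\right) = -20$)
$J{\left(G \right)} = G \left(-20 + G\right)$ ($J{\left(G \right)} = \left(15 \cdot 0 + G\right) \left(G - 20\right) = \left(0 + G\right) \left(-20 + G\right) = G \left(-20 + G\right)$)
$-5487 + J{\left(153 \right)} = -5487 + 153 \left(-20 + 153\right) = -5487 + 153 \cdot 133 = -5487 + 20349 = 14862$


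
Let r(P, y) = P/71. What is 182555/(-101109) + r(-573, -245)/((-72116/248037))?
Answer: 13435412264929/517701941724 ≈ 25.952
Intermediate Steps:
r(P, y) = P/71 (r(P, y) = P*(1/71) = P/71)
182555/(-101109) + r(-573, -245)/((-72116/248037)) = 182555/(-101109) + ((1/71)*(-573))/((-72116/248037)) = 182555*(-1/101109) - 573/(71*((-72116*1/248037))) = -182555/101109 - 573/(71*(-72116/248037)) = -182555/101109 - 573/71*(-248037/72116) = -182555/101109 + 142125201/5120236 = 13435412264929/517701941724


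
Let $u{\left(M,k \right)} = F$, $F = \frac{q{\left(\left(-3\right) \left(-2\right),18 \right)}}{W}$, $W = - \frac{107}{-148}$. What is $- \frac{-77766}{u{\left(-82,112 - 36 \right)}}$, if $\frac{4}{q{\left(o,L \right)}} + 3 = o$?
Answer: $\frac{12481443}{296} \approx 42167.0$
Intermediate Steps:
$q{\left(o,L \right)} = \frac{4}{-3 + o}$
$W = \frac{107}{148}$ ($W = \left(-107\right) \left(- \frac{1}{148}\right) = \frac{107}{148} \approx 0.72297$)
$F = \frac{592}{321}$ ($F = \frac{4 \frac{1}{-3 - -6}}{\frac{107}{148}} = \frac{4}{-3 + 6} \cdot \frac{148}{107} = \frac{4}{3} \cdot \frac{148}{107} = \frac{592}{321} \approx 1.8442$)
$u{\left(M,k \right)} = \frac{592}{321}$
$- \frac{-77766}{u{\left(-82,112 - 36 \right)}} = - \frac{-77766}{\frac{592}{321}} = - \frac{\left(-77766\right) 321}{592} = \left(-1\right) \left(- \frac{12481443}{296}\right) = \frac{12481443}{296}$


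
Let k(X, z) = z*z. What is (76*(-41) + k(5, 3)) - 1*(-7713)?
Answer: 4606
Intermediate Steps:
k(X, z) = z²
(76*(-41) + k(5, 3)) - 1*(-7713) = (76*(-41) + 3²) - 1*(-7713) = (-3116 + 9) + 7713 = -3107 + 7713 = 4606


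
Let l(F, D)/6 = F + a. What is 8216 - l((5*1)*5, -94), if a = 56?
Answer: 7730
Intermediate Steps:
l(F, D) = 336 + 6*F (l(F, D) = 6*(F + 56) = 6*(56 + F) = 336 + 6*F)
8216 - l((5*1)*5, -94) = 8216 - (336 + 6*((5*1)*5)) = 8216 - (336 + 6*(5*5)) = 8216 - (336 + 6*25) = 8216 - (336 + 150) = 8216 - 1*486 = 8216 - 486 = 7730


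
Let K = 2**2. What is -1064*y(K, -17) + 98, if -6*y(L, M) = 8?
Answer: 4550/3 ≈ 1516.7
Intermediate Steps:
K = 4
y(L, M) = -4/3 (y(L, M) = -1/6*8 = -4/3)
-1064*y(K, -17) + 98 = -1064*(-4/3) + 98 = 4256/3 + 98 = 4550/3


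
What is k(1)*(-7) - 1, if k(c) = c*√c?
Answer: -8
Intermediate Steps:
k(c) = c^(3/2)
k(1)*(-7) - 1 = 1^(3/2)*(-7) - 1 = 1*(-7) - 1 = -7 - 1 = -8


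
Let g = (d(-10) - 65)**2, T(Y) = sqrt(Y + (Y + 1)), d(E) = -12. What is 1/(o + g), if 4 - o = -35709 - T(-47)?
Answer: 41642/1734056257 - I*sqrt(93)/1734056257 ≈ 2.4014e-5 - 5.5613e-9*I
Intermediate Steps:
T(Y) = sqrt(1 + 2*Y) (T(Y) = sqrt(Y + (1 + Y)) = sqrt(1 + 2*Y))
g = 5929 (g = (-12 - 65)**2 = (-77)**2 = 5929)
o = 35713 + I*sqrt(93) (o = 4 - (-35709 - sqrt(1 + 2*(-47))) = 4 - (-35709 - sqrt(1 - 94)) = 4 - (-35709 - sqrt(-93)) = 4 - (-35709 - I*sqrt(93)) = 4 + (35709 + I*sqrt(93)) = 35713 + I*sqrt(93) ≈ 35713.0 + 9.6436*I)
1/(o + g) = 1/((35713 + I*sqrt(93)) + 5929) = 1/(41642 + I*sqrt(93))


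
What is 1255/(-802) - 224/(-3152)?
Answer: -236007/157994 ≈ -1.4938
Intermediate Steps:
1255/(-802) - 224/(-3152) = 1255*(-1/802) - 224*(-1/3152) = -1255/802 + 14/197 = -236007/157994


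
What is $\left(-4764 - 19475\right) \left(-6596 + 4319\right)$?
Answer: $55192203$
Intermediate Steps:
$\left(-4764 - 19475\right) \left(-6596 + 4319\right) = \left(-24239\right) \left(-2277\right) = 55192203$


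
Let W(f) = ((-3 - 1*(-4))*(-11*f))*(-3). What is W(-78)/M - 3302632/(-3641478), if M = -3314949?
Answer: 166021663790/182898694767 ≈ 0.90772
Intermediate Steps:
W(f) = 33*f (W(f) = ((-3 + 4)*(-11*f))*(-3) = (1*(-11*f))*(-3) = -11*f*(-3) = 33*f)
W(-78)/M - 3302632/(-3641478) = (33*(-78))/(-3314949) - 3302632/(-3641478) = -2574*(-1/3314949) - 3302632*(-1/3641478) = 78/100453 + 1651316/1820739 = 166021663790/182898694767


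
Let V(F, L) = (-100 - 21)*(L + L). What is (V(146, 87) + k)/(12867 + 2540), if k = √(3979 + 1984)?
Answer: -21054/15407 + √5963/15407 ≈ -1.3615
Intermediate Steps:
V(F, L) = -242*L
k = √5963 ≈ 77.220
(V(146, 87) + k)/(12867 + 2540) = (-242*87 + √5963)/(12867 + 2540) = (-21054 + √5963)/15407 = (-21054 + √5963)*(1/15407) = -21054/15407 + √5963/15407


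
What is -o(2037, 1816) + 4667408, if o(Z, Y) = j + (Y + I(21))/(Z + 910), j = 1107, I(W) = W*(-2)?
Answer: 13751587273/2947 ≈ 4.6663e+6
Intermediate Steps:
I(W) = -2*W
o(Z, Y) = 1107 + (-42 + Y)/(910 + Z) (o(Z, Y) = 1107 + (Y - 2*21)/(Z + 910) = 1107 + (Y - 42)/(910 + Z) = 1107 + (-42 + Y)/(910 + Z))
-o(2037, 1816) + 4667408 = -(1007328 + 1816 + 1107*2037)/(910 + 2037) + 4667408 = -(1007328 + 1816 + 2254959)/2947 + 4667408 = -3264103/2947 + 4667408 = 13751587273/2947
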